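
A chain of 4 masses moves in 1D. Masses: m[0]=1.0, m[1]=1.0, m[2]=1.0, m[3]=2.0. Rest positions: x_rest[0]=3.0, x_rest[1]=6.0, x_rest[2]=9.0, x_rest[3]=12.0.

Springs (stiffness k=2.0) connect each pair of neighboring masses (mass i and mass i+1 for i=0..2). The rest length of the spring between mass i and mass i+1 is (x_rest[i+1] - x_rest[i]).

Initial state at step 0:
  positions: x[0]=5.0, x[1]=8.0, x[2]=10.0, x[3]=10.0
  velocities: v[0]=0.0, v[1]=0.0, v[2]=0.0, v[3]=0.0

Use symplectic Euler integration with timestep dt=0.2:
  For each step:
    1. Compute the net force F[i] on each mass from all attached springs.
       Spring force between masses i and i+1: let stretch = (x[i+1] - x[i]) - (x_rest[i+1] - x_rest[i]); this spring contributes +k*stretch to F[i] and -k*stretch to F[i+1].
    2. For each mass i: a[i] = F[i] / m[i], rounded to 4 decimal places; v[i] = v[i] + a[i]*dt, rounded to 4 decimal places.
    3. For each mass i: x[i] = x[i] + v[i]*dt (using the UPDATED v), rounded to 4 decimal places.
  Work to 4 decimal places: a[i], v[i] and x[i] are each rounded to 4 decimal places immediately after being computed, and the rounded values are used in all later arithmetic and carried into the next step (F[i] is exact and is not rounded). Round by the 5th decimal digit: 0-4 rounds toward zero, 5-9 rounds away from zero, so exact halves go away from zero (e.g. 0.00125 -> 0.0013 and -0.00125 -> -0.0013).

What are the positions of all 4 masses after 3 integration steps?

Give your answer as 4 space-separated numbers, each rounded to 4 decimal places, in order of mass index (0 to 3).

Step 0: x=[5.0000 8.0000 10.0000 10.0000] v=[0.0000 0.0000 0.0000 0.0000]
Step 1: x=[5.0000 7.9200 9.8400 10.1200] v=[0.0000 -0.4000 -0.8000 0.6000]
Step 2: x=[4.9936 7.7600 9.5488 10.3488] v=[-0.0320 -0.8000 -1.4560 1.1440]
Step 3: x=[4.9685 7.5218 9.1785 10.6656] v=[-0.1254 -1.1910 -1.8515 1.5840]

Answer: 4.9685 7.5218 9.1785 10.6656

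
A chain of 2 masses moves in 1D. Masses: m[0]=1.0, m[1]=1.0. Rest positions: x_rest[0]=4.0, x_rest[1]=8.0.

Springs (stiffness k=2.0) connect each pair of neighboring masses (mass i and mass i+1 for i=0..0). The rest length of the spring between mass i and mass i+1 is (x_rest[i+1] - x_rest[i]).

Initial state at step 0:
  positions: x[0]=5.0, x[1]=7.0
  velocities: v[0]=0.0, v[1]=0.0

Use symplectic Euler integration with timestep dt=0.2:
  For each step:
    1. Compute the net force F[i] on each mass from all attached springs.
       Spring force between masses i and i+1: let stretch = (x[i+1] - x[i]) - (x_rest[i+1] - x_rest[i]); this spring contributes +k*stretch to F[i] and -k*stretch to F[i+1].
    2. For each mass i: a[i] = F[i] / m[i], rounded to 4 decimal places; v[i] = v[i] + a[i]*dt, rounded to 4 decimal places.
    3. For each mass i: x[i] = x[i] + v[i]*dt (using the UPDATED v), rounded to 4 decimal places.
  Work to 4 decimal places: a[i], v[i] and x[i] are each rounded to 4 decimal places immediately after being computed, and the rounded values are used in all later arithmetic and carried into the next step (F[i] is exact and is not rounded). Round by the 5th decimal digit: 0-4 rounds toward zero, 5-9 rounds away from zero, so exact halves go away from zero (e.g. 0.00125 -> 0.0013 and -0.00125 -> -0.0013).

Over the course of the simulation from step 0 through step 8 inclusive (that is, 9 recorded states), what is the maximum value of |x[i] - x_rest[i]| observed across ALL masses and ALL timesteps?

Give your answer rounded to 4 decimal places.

Step 0: x=[5.0000 7.0000] v=[0.0000 0.0000]
Step 1: x=[4.8400 7.1600] v=[-0.8000 0.8000]
Step 2: x=[4.5456 7.4544] v=[-1.4720 1.4720]
Step 3: x=[4.1639 7.8361] v=[-1.9085 1.9085]
Step 4: x=[3.7560 8.2440] v=[-2.0396 2.0396]
Step 5: x=[3.3871 8.6129] v=[-1.8444 1.8444]
Step 6: x=[3.1163 8.8837] v=[-1.3541 1.3541]
Step 7: x=[2.9869 9.0131] v=[-0.6471 0.6471]
Step 8: x=[3.0196 8.9804] v=[0.1634 -0.1634]
Max displacement = 1.0131

Answer: 1.0131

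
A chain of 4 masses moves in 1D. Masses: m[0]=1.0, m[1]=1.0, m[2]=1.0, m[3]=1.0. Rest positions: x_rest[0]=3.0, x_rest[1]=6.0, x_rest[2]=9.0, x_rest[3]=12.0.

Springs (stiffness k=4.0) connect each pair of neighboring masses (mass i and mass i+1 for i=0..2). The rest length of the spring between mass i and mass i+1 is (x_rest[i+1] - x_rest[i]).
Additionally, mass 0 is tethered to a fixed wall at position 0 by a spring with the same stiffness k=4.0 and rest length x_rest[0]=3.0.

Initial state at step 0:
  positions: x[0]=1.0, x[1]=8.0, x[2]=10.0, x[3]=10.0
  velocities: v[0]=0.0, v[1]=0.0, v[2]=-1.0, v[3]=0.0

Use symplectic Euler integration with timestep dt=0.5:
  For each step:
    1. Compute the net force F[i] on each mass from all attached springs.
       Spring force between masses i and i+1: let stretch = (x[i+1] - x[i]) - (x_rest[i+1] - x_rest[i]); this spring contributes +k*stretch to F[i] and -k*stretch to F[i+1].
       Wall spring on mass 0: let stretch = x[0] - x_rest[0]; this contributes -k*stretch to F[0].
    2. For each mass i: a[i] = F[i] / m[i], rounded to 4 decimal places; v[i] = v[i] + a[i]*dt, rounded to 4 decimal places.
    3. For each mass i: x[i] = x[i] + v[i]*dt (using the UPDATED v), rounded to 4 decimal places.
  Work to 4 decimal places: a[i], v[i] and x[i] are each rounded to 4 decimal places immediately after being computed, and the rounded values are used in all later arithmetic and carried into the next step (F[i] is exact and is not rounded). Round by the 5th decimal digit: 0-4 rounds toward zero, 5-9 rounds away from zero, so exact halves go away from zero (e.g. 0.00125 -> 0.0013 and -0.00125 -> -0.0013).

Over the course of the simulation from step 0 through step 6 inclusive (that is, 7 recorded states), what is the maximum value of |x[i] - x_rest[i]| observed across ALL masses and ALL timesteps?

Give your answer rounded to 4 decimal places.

Answer: 4.5000

Derivation:
Step 0: x=[1.0000 8.0000 10.0000 10.0000] v=[0.0000 0.0000 -1.0000 0.0000]
Step 1: x=[7.0000 3.0000 7.5000 13.0000] v=[12.0000 -10.0000 -5.0000 6.0000]
Step 2: x=[2.0000 6.5000 6.0000 13.5000] v=[-10.0000 7.0000 -3.0000 1.0000]
Step 3: x=[-0.5000 5.0000 12.5000 9.5000] v=[-5.0000 -3.0000 13.0000 -8.0000]
Step 4: x=[3.0000 5.5000 8.5000 11.5000] v=[7.0000 1.0000 -8.0000 4.0000]
Step 5: x=[6.0000 6.5000 4.5000 13.5000] v=[6.0000 2.0000 -8.0000 4.0000]
Step 6: x=[3.5000 5.0000 11.5000 9.5000] v=[-5.0000 -3.0000 14.0000 -8.0000]
Max displacement = 4.5000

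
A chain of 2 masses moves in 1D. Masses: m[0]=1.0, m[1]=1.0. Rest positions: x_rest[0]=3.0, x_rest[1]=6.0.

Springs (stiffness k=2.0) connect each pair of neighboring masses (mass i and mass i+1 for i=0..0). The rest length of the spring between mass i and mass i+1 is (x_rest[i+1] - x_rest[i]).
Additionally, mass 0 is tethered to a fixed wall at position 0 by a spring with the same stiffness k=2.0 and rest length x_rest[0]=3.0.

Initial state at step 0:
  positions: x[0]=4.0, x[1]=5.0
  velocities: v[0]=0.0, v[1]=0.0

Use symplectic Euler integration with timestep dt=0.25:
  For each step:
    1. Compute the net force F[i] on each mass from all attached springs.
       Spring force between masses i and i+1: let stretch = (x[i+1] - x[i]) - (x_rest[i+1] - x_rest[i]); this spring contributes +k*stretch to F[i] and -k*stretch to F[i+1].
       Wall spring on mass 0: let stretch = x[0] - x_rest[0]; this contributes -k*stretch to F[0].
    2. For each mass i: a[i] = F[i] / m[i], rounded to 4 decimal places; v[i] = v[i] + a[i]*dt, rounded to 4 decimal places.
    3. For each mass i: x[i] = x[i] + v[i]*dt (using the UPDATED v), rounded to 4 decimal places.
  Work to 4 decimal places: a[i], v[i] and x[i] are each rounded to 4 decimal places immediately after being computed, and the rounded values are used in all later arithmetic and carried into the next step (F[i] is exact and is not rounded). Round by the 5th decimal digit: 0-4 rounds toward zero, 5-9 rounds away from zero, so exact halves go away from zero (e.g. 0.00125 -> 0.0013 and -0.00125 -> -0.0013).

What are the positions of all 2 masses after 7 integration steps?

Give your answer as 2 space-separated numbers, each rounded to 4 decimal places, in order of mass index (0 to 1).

Answer: 2.5805 6.2867

Derivation:
Step 0: x=[4.0000 5.0000] v=[0.0000 0.0000]
Step 1: x=[3.6250 5.2500] v=[-1.5000 1.0000]
Step 2: x=[3.0000 5.6719] v=[-2.5000 1.6875]
Step 3: x=[2.3340 6.1348] v=[-2.6641 1.8516]
Step 4: x=[1.8513 6.4976] v=[-1.9307 1.4512]
Step 5: x=[1.7180 6.6546] v=[-0.5332 0.6281]
Step 6: x=[1.9870 6.5696] v=[1.0761 -0.3402]
Step 7: x=[2.5805 6.2867] v=[2.3739 -1.1315]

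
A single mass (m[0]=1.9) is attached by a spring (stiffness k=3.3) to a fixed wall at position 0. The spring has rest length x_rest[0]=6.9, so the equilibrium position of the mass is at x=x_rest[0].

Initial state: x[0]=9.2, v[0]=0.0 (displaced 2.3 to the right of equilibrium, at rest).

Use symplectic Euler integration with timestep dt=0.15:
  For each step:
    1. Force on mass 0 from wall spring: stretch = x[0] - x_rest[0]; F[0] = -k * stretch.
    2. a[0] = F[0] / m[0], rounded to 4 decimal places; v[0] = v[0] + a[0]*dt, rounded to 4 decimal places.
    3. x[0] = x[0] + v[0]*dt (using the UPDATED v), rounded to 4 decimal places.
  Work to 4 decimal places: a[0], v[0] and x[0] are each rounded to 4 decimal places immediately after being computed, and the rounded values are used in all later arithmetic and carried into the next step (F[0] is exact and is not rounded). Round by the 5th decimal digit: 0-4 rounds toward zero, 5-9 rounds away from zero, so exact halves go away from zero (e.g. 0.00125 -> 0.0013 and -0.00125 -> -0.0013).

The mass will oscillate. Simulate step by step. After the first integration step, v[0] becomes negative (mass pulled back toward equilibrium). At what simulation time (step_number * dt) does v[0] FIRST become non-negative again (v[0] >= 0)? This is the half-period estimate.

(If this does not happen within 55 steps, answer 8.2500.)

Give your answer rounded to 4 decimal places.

Answer: 2.4000

Derivation:
Step 0: x=[9.2000] v=[0.0000]
Step 1: x=[9.1101] v=[-0.5992]
Step 2: x=[8.9339] v=[-1.1750]
Step 3: x=[8.6782] v=[-1.7049]
Step 4: x=[8.3530] v=[-2.1682]
Step 5: x=[7.9710] v=[-2.5467]
Step 6: x=[7.5471] v=[-2.8257]
Step 7: x=[7.0980] v=[-2.9943]
Step 8: x=[6.6411] v=[-3.0459]
Step 9: x=[6.1943] v=[-2.9784]
Step 10: x=[5.7751] v=[-2.7945]
Step 11: x=[5.3999] v=[-2.5014]
Step 12: x=[5.0833] v=[-2.1106]
Step 13: x=[4.8377] v=[-1.6373]
Step 14: x=[4.6727] v=[-1.1000]
Step 15: x=[4.5947] v=[-0.5197]
Step 16: x=[4.6068] v=[0.0809]
First v>=0 after going negative at step 16, time=2.4000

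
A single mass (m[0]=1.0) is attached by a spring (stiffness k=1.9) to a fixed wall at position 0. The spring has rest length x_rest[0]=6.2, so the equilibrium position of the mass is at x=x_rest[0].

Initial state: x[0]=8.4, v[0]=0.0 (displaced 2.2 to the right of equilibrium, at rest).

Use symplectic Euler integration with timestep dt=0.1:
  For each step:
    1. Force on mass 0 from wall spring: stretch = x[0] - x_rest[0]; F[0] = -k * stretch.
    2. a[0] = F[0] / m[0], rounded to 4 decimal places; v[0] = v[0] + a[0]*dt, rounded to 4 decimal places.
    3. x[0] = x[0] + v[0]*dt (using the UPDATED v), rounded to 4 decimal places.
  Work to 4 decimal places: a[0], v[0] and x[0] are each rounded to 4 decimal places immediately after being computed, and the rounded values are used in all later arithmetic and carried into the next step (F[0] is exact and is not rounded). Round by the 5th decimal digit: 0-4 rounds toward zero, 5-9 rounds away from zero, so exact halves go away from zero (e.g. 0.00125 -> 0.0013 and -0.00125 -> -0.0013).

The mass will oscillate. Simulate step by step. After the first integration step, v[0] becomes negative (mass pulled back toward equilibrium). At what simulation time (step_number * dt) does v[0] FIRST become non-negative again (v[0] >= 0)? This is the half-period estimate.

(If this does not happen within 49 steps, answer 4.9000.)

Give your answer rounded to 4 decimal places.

Step 0: x=[8.4000] v=[0.0000]
Step 1: x=[8.3582] v=[-0.4180]
Step 2: x=[8.2754] v=[-0.8281]
Step 3: x=[8.1532] v=[-1.2224]
Step 4: x=[7.9939] v=[-1.5935]
Step 5: x=[7.8005] v=[-1.9343]
Step 6: x=[7.5767] v=[-2.2384]
Step 7: x=[7.3267] v=[-2.5000]
Step 8: x=[7.0553] v=[-2.7141]
Step 9: x=[6.7676] v=[-2.8766]
Step 10: x=[6.4692] v=[-2.9844]
Step 11: x=[6.1656] v=[-3.0356]
Step 12: x=[5.8627] v=[-3.0291]
Step 13: x=[5.5662] v=[-2.9650]
Step 14: x=[5.2817] v=[-2.8446]
Step 15: x=[5.0147] v=[-2.6701]
Step 16: x=[4.7702] v=[-2.4449]
Step 17: x=[4.5529] v=[-2.1732]
Step 18: x=[4.3669] v=[-1.8603]
Step 19: x=[4.2157] v=[-1.5120]
Step 20: x=[4.1022] v=[-1.1350]
Step 21: x=[4.0286] v=[-0.7364]
Step 22: x=[3.9962] v=[-0.3238]
Step 23: x=[4.0057] v=[0.0949]
First v>=0 after going negative at step 23, time=2.3000

Answer: 2.3000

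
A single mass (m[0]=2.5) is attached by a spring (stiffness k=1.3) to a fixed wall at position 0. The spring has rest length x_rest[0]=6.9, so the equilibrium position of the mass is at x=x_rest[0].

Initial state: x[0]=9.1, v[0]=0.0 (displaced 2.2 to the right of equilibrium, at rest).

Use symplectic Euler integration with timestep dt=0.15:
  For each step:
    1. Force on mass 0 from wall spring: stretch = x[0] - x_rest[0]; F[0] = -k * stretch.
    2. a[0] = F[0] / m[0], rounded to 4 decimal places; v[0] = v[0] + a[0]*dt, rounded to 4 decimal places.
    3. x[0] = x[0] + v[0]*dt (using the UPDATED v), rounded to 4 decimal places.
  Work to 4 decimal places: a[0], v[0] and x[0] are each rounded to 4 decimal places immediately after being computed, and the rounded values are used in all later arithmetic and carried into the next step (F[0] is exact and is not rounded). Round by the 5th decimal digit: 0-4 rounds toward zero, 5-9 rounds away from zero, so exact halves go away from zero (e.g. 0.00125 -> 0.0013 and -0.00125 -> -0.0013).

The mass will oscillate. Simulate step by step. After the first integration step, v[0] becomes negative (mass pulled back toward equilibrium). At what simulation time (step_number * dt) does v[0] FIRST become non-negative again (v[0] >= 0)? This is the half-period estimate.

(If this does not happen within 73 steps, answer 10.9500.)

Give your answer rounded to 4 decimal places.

Answer: 4.5000

Derivation:
Step 0: x=[9.1000] v=[0.0000]
Step 1: x=[9.0743] v=[-0.1716]
Step 2: x=[9.0231] v=[-0.3412]
Step 3: x=[8.9471] v=[-0.5068]
Step 4: x=[8.8471] v=[-0.6665]
Step 5: x=[8.7243] v=[-0.8184]
Step 6: x=[8.5802] v=[-0.9607]
Step 7: x=[8.4164] v=[-1.0918]
Step 8: x=[8.2349] v=[-1.2101]
Step 9: x=[8.0378] v=[-1.3142]
Step 10: x=[7.8274] v=[-1.4030]
Step 11: x=[7.6061] v=[-1.4753]
Step 12: x=[7.3765] v=[-1.5304]
Step 13: x=[7.1414] v=[-1.5676]
Step 14: x=[6.9034] v=[-1.5864]
Step 15: x=[6.6654] v=[-1.5867]
Step 16: x=[6.4301] v=[-1.5684]
Step 17: x=[6.2003] v=[-1.5318]
Step 18: x=[5.9787] v=[-1.4772]
Step 19: x=[5.7679] v=[-1.4053]
Step 20: x=[5.5704] v=[-1.3170]
Step 21: x=[5.3884] v=[-1.2133]
Step 22: x=[5.2241] v=[-1.0954]
Step 23: x=[5.0794] v=[-0.9647]
Step 24: x=[4.9560] v=[-0.8227]
Step 25: x=[4.8553] v=[-0.6711]
Step 26: x=[4.7786] v=[-0.5116]
Step 27: x=[4.7267] v=[-0.3461]
Step 28: x=[4.7002] v=[-0.1766]
Step 29: x=[4.6995] v=[-0.0050]
Step 30: x=[4.7245] v=[0.1666]
First v>=0 after going negative at step 30, time=4.5000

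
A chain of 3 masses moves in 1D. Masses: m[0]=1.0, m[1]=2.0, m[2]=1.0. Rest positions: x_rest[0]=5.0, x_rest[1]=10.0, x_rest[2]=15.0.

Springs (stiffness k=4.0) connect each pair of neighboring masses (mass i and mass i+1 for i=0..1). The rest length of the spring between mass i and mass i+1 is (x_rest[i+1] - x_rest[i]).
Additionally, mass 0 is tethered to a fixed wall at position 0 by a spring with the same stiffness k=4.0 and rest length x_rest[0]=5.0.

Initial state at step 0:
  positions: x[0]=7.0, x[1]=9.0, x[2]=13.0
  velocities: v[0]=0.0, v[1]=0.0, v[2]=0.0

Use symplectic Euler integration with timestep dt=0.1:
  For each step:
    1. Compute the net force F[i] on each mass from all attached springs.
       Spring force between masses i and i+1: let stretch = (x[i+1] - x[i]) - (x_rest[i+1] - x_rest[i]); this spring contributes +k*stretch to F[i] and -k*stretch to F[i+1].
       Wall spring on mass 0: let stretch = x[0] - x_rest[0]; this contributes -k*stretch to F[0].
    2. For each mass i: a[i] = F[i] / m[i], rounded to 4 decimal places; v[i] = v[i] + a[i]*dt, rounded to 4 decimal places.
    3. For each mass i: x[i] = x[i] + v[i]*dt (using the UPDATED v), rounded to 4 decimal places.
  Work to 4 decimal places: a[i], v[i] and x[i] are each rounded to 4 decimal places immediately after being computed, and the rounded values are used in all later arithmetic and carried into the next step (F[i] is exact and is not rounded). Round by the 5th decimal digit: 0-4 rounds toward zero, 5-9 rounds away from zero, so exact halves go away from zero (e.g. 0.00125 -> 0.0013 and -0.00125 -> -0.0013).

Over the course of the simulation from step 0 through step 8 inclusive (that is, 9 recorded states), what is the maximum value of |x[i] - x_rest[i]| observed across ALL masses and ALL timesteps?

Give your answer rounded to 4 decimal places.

Step 0: x=[7.0000 9.0000 13.0000] v=[0.0000 0.0000 0.0000]
Step 1: x=[6.8000 9.0400 13.0400] v=[-2.0000 0.4000 0.4000]
Step 2: x=[6.4176 9.1152 13.1200] v=[-3.8240 0.7520 0.8000]
Step 3: x=[5.8864 9.2165 13.2398] v=[-5.3120 1.0134 1.1981]
Step 4: x=[5.2530 9.3317 13.3987] v=[-6.3345 1.1520 1.5888]
Step 5: x=[4.5726 9.4467 13.5949] v=[-6.8042 1.1497 1.9620]
Step 6: x=[3.9042 9.5472 13.8252] v=[-6.6836 1.0045 2.3027]
Step 7: x=[3.3054 9.6204 14.0844] v=[-5.9881 0.7315 2.5915]
Step 8: x=[2.8270 9.6565 14.3650] v=[-4.7843 0.3613 2.8059]
Max displacement = 2.1730

Answer: 2.1730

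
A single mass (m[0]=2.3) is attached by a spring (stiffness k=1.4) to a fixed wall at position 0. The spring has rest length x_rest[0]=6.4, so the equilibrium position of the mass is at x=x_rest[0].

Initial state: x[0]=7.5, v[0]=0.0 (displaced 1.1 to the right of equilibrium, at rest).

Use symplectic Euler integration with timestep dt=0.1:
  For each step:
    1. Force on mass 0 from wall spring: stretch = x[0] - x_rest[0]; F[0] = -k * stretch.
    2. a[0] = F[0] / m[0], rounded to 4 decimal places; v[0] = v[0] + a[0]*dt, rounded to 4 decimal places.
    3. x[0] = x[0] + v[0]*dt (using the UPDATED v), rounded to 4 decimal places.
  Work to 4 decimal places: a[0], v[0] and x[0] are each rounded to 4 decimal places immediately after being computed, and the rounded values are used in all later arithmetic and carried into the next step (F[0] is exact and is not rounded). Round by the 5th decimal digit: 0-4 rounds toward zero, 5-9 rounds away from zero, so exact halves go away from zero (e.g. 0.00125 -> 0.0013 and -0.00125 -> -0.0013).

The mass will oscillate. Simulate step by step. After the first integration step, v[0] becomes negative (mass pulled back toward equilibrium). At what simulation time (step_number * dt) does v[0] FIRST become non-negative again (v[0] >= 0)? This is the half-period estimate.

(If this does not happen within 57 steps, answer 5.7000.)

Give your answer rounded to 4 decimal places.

Answer: 4.1000

Derivation:
Step 0: x=[7.5000] v=[0.0000]
Step 1: x=[7.4933] v=[-0.0670]
Step 2: x=[7.4799] v=[-0.1336]
Step 3: x=[7.4600] v=[-0.1993]
Step 4: x=[7.4336] v=[-0.2638]
Step 5: x=[7.4009] v=[-0.3267]
Step 6: x=[7.3621] v=[-0.3876]
Step 7: x=[7.3175] v=[-0.4462]
Step 8: x=[7.2673] v=[-0.5021]
Step 9: x=[7.2118] v=[-0.5549]
Step 10: x=[7.1514] v=[-0.6043]
Step 11: x=[7.0864] v=[-0.6500]
Step 12: x=[7.0172] v=[-0.6918]
Step 13: x=[6.9443] v=[-0.7294]
Step 14: x=[6.8681] v=[-0.7625]
Step 15: x=[6.7890] v=[-0.7910]
Step 16: x=[6.7075] v=[-0.8147]
Step 17: x=[6.6242] v=[-0.8334]
Step 18: x=[6.5395] v=[-0.8471]
Step 19: x=[6.4539] v=[-0.8556]
Step 20: x=[6.3680] v=[-0.8589]
Step 21: x=[6.2823] v=[-0.8570]
Step 22: x=[6.1973] v=[-0.8498]
Step 23: x=[6.1136] v=[-0.8375]
Step 24: x=[6.0316] v=[-0.8201]
Step 25: x=[5.9518] v=[-0.7977]
Step 26: x=[5.8748] v=[-0.7704]
Step 27: x=[5.8010] v=[-0.7384]
Step 28: x=[5.7308] v=[-0.7019]
Step 29: x=[5.6647] v=[-0.6612]
Step 30: x=[5.6031] v=[-0.6164]
Step 31: x=[5.5463] v=[-0.5679]
Step 32: x=[5.4947] v=[-0.5159]
Step 33: x=[5.4486] v=[-0.4608]
Step 34: x=[5.4083] v=[-0.4029]
Step 35: x=[5.3741] v=[-0.3425]
Step 36: x=[5.3461] v=[-0.2801]
Step 37: x=[5.3245] v=[-0.2160]
Step 38: x=[5.3095] v=[-0.1505]
Step 39: x=[5.3011] v=[-0.0841]
Step 40: x=[5.2994] v=[-0.0172]
Step 41: x=[5.3044] v=[0.0498]
First v>=0 after going negative at step 41, time=4.1000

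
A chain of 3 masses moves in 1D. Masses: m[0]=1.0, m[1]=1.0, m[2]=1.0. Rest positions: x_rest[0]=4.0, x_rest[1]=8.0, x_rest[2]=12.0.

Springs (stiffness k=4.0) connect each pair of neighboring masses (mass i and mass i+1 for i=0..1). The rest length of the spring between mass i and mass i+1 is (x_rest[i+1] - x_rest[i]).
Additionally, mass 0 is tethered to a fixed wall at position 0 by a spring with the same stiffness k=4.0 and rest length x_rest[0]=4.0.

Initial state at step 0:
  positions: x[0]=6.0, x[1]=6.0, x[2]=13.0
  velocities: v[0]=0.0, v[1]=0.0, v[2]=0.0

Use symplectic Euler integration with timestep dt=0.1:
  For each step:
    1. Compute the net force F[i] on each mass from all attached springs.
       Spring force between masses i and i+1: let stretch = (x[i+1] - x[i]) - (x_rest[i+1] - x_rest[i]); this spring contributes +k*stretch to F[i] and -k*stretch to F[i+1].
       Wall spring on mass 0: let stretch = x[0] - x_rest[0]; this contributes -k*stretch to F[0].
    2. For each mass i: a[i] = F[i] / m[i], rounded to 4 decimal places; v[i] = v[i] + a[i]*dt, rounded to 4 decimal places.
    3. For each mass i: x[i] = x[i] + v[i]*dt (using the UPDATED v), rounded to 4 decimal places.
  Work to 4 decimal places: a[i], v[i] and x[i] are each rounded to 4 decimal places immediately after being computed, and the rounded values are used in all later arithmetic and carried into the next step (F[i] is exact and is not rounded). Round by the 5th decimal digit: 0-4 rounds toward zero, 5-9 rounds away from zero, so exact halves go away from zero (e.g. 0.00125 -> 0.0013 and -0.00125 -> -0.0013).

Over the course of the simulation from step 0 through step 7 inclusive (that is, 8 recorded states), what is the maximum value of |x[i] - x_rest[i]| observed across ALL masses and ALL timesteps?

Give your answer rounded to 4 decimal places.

Answer: 2.1134

Derivation:
Step 0: x=[6.0000 6.0000 13.0000] v=[0.0000 0.0000 0.0000]
Step 1: x=[5.7600 6.2800 12.8800] v=[-2.4000 2.8000 -1.2000]
Step 2: x=[5.3104 6.8032 12.6560] v=[-4.4960 5.2320 -2.2400]
Step 3: x=[4.7081 7.5008 12.3579] v=[-6.0230 6.9760 -2.9811]
Step 4: x=[4.0292 8.2810 12.0255] v=[-6.7892 7.8018 -3.3239]
Step 5: x=[3.3592 9.0409 11.7033] v=[-6.7002 7.5989 -3.2217]
Step 6: x=[2.7821 9.6800 11.4346] v=[-5.7712 6.3912 -2.6867]
Step 7: x=[2.3696 10.1134 11.2558] v=[-4.1249 4.3339 -1.7885]
Max displacement = 2.1134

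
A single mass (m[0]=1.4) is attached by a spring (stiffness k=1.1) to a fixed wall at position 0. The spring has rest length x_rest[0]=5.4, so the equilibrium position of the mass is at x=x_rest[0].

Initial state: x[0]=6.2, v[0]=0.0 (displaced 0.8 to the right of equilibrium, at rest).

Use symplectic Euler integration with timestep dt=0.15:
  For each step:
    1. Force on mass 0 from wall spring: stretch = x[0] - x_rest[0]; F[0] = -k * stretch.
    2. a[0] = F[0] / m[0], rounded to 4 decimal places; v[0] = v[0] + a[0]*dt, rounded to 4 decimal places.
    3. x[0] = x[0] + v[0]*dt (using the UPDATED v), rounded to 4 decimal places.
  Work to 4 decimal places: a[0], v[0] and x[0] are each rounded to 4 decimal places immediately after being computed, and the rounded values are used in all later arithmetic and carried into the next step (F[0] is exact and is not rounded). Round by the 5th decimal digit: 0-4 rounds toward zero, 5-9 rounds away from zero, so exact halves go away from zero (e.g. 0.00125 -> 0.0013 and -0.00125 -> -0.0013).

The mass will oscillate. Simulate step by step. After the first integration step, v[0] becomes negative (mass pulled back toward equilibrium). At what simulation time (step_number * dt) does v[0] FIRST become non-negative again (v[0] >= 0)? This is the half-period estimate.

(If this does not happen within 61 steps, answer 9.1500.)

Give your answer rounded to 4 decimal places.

Answer: 3.6000

Derivation:
Step 0: x=[6.2000] v=[0.0000]
Step 1: x=[6.1859] v=[-0.0943]
Step 2: x=[6.1579] v=[-0.1869]
Step 3: x=[6.1165] v=[-0.2762]
Step 4: x=[6.0624] v=[-0.3607]
Step 5: x=[5.9966] v=[-0.4388]
Step 6: x=[5.9202] v=[-0.5091]
Step 7: x=[5.8346] v=[-0.5704]
Step 8: x=[5.7414] v=[-0.6216]
Step 9: x=[5.6421] v=[-0.6618]
Step 10: x=[5.5386] v=[-0.6903]
Step 11: x=[5.4326] v=[-0.7066]
Step 12: x=[5.3260] v=[-0.7104]
Step 13: x=[5.2207] v=[-0.7017]
Step 14: x=[5.1186] v=[-0.6806]
Step 15: x=[5.0215] v=[-0.6474]
Step 16: x=[4.9311] v=[-0.6028]
Step 17: x=[4.8490] v=[-0.5475]
Step 18: x=[4.7766] v=[-0.4826]
Step 19: x=[4.7152] v=[-0.4091]
Step 20: x=[4.6659] v=[-0.3284]
Step 21: x=[4.6296] v=[-0.2419]
Step 22: x=[4.6069] v=[-0.1511]
Step 23: x=[4.5983] v=[-0.0576]
Step 24: x=[4.6038] v=[0.0369]
First v>=0 after going negative at step 24, time=3.6000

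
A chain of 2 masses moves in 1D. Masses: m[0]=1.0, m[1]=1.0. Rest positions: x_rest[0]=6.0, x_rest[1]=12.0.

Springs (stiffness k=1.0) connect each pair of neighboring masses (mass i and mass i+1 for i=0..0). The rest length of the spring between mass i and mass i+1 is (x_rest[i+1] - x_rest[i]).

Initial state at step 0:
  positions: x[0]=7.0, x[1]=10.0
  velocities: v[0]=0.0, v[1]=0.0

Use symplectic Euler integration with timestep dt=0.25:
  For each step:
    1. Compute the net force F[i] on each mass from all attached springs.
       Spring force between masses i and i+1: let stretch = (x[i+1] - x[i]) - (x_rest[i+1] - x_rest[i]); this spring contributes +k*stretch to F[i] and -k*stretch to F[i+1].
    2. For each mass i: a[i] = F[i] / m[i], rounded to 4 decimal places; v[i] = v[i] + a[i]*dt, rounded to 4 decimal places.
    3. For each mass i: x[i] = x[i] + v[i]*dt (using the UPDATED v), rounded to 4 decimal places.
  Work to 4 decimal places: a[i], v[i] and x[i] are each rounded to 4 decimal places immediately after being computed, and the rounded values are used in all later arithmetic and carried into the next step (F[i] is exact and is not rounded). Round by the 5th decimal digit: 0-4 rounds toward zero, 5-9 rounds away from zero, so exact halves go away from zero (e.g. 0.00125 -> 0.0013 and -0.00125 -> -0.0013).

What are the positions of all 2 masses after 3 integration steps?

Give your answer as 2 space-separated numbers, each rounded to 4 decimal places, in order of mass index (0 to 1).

Answer: 5.9892 11.0108

Derivation:
Step 0: x=[7.0000 10.0000] v=[0.0000 0.0000]
Step 1: x=[6.8125 10.1875] v=[-0.7500 0.7500]
Step 2: x=[6.4609 10.5391] v=[-1.4063 1.4063]
Step 3: x=[5.9892 11.0108] v=[-1.8868 1.8868]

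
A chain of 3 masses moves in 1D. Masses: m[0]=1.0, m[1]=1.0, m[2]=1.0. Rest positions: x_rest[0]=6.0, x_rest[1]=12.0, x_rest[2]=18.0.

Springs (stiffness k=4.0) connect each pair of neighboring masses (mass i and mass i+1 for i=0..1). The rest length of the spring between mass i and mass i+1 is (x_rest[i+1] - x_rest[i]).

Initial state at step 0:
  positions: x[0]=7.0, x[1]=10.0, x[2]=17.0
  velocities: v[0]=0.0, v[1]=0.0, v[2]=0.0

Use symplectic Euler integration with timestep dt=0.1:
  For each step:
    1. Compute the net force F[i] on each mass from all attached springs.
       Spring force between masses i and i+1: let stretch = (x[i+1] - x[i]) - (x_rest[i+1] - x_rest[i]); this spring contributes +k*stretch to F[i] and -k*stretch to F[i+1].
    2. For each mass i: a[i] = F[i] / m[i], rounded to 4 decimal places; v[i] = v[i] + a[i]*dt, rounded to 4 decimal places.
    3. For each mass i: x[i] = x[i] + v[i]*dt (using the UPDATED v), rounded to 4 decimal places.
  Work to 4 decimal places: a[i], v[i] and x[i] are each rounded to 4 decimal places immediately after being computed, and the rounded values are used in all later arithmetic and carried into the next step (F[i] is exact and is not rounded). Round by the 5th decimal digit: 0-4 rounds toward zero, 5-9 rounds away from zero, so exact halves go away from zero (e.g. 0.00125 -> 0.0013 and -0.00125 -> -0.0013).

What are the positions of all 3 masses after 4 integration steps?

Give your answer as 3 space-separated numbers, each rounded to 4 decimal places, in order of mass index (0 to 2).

Step 0: x=[7.0000 10.0000 17.0000] v=[0.0000 0.0000 0.0000]
Step 1: x=[6.8800 10.1600 16.9600] v=[-1.2000 1.6000 -0.4000]
Step 2: x=[6.6512 10.4608 16.8880] v=[-2.2880 3.0080 -0.7200]
Step 3: x=[6.3348 10.8663 16.7989] v=[-3.1642 4.0550 -0.8909]
Step 4: x=[5.9596 11.3278 16.7125] v=[-3.7516 4.6154 -0.8639]

Answer: 5.9596 11.3278 16.7125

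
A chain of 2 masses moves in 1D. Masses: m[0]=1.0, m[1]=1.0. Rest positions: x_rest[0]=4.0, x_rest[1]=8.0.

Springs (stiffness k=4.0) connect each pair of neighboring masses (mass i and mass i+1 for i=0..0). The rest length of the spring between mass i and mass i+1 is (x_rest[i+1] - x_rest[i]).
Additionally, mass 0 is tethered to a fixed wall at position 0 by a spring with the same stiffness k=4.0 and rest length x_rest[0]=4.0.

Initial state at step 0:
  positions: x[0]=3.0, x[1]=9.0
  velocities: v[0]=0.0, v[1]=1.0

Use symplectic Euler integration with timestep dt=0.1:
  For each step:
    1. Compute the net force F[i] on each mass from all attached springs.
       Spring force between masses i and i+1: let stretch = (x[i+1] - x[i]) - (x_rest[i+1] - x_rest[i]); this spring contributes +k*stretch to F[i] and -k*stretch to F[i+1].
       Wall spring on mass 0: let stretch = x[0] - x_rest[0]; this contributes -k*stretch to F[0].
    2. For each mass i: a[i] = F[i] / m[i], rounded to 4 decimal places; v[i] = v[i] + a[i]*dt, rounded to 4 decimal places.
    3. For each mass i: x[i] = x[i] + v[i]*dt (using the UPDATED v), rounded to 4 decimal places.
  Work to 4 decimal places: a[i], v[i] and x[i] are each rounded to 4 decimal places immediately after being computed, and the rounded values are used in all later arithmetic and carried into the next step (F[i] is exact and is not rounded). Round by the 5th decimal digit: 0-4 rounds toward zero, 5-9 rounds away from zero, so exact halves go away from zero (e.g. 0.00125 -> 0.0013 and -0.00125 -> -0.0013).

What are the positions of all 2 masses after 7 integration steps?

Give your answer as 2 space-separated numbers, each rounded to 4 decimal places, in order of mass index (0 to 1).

Answer: 5.1766 8.1198

Derivation:
Step 0: x=[3.0000 9.0000] v=[0.0000 1.0000]
Step 1: x=[3.1200 9.0200] v=[1.2000 0.2000]
Step 2: x=[3.3512 8.9640] v=[2.3120 -0.5600]
Step 3: x=[3.6729 8.8435] v=[3.2166 -1.2051]
Step 4: x=[4.0545 8.6762] v=[3.8157 -1.6733]
Step 5: x=[4.4588 8.4840] v=[4.0426 -1.9220]
Step 6: x=[4.8457 8.2908] v=[3.8692 -1.9321]
Step 7: x=[5.1766 8.1198] v=[3.3090 -1.7101]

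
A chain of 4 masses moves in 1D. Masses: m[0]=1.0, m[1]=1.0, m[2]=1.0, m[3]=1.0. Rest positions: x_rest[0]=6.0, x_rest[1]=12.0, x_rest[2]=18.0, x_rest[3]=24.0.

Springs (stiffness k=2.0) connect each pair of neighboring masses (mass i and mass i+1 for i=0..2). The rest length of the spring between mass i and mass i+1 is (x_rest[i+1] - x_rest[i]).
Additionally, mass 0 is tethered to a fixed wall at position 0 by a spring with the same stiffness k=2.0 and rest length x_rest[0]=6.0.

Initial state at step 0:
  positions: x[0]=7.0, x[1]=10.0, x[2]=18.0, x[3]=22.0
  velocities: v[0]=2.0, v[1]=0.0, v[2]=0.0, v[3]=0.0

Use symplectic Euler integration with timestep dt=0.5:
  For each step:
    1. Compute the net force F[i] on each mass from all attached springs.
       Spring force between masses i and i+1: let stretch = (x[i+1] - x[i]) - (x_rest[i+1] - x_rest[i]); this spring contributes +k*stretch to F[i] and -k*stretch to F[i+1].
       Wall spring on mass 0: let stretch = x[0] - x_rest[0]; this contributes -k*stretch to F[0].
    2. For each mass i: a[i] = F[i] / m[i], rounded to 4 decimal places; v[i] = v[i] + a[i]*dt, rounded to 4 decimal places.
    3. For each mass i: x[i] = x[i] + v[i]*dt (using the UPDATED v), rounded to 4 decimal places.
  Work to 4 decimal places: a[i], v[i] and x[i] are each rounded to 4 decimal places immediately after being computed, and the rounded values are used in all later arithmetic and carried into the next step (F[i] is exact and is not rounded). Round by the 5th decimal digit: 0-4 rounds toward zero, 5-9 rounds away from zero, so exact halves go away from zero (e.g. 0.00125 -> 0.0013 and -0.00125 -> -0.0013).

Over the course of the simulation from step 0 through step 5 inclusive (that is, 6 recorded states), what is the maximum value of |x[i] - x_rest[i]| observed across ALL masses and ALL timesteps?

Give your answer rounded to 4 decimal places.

Step 0: x=[7.0000 10.0000 18.0000 22.0000] v=[2.0000 0.0000 0.0000 0.0000]
Step 1: x=[6.0000 12.5000 16.0000 23.0000] v=[-2.0000 5.0000 -4.0000 2.0000]
Step 2: x=[5.2500 13.5000 15.7500 23.5000] v=[-1.5000 2.0000 -0.5000 1.0000]
Step 3: x=[6.0000 11.5000 18.2500 23.1250] v=[1.5000 -4.0000 5.0000 -0.7500]
Step 4: x=[6.5000 10.1250 19.8125 23.3125] v=[1.0000 -2.7500 3.1250 0.3750]
Step 5: x=[5.5625 11.7813 18.2813 24.7500] v=[-1.8750 3.3125 -3.0625 2.8750]
Max displacement = 2.2500

Answer: 2.2500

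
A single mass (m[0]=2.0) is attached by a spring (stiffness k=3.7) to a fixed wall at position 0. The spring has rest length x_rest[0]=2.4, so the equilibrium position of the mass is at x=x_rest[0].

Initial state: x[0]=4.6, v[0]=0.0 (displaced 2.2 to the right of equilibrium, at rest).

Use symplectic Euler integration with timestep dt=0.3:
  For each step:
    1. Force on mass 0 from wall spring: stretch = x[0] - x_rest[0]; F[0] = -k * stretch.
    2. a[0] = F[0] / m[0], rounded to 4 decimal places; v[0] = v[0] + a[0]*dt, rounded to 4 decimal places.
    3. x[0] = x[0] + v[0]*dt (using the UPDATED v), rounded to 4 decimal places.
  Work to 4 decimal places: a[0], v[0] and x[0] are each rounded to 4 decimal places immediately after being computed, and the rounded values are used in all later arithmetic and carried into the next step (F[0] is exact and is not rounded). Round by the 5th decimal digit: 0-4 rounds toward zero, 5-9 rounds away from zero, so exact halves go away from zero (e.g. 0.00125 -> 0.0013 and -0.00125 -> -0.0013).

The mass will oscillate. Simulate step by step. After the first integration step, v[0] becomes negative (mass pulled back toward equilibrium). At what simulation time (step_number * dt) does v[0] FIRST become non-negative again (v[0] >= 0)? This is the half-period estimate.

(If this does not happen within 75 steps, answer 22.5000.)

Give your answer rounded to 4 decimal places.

Step 0: x=[4.6000] v=[0.0000]
Step 1: x=[4.2337] v=[-1.2210]
Step 2: x=[3.5621] v=[-2.2387]
Step 3: x=[2.6970] v=[-2.8837]
Step 4: x=[1.7824] v=[-3.0486]
Step 5: x=[0.9707] v=[-2.7058]
Step 6: x=[0.3970] v=[-1.9125]
Step 7: x=[0.1568] v=[-0.8008]
Step 8: x=[0.2901] v=[0.4442]
First v>=0 after going negative at step 8, time=2.4000

Answer: 2.4000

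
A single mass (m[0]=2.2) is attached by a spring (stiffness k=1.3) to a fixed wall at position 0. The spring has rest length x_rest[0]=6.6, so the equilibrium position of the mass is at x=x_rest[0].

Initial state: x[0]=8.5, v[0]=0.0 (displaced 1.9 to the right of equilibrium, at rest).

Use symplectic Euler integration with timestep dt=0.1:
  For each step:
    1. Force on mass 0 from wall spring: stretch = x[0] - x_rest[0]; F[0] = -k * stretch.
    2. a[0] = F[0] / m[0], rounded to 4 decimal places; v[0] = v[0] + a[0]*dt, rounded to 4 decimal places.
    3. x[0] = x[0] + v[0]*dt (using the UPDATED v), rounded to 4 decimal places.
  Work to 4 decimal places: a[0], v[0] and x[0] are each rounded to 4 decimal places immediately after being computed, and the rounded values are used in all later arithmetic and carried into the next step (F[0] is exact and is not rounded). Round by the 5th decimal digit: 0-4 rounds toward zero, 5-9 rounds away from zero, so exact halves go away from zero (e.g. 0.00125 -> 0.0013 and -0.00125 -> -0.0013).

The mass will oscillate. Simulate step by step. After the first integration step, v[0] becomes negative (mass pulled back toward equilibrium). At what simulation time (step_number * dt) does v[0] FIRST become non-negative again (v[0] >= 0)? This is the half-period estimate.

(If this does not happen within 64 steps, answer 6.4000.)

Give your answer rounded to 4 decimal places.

Step 0: x=[8.5000] v=[0.0000]
Step 1: x=[8.4888] v=[-0.1123]
Step 2: x=[8.4664] v=[-0.2239]
Step 3: x=[8.4330] v=[-0.3342]
Step 4: x=[8.3888] v=[-0.4425]
Step 5: x=[8.3340] v=[-0.5482]
Step 6: x=[8.2689] v=[-0.6507]
Step 7: x=[8.1940] v=[-0.7493]
Step 8: x=[8.1097] v=[-0.8435]
Step 9: x=[8.0164] v=[-0.9327]
Step 10: x=[7.9148] v=[-1.0164]
Step 11: x=[7.8054] v=[-1.0941]
Step 12: x=[7.6889] v=[-1.1653]
Step 13: x=[7.5659] v=[-1.2296]
Step 14: x=[7.4372] v=[-1.2867]
Step 15: x=[7.3036] v=[-1.3362]
Step 16: x=[7.1658] v=[-1.3778]
Step 17: x=[7.0247] v=[-1.4112]
Step 18: x=[6.8811] v=[-1.4363]
Step 19: x=[6.7358] v=[-1.4529]
Step 20: x=[6.5897] v=[-1.4609]
Step 21: x=[6.4437] v=[-1.4603]
Step 22: x=[6.2986] v=[-1.4511]
Step 23: x=[6.1553] v=[-1.4333]
Step 24: x=[6.0146] v=[-1.4070]
Step 25: x=[5.8774] v=[-1.3724]
Step 26: x=[5.7444] v=[-1.3297]
Step 27: x=[5.6165] v=[-1.2791]
Step 28: x=[5.4944] v=[-1.2210]
Step 29: x=[5.3788] v=[-1.1557]
Step 30: x=[5.2705] v=[-1.0835]
Step 31: x=[5.1700] v=[-1.0049]
Step 32: x=[5.0780] v=[-0.9204]
Step 33: x=[4.9950] v=[-0.8305]
Step 34: x=[4.9214] v=[-0.7357]
Step 35: x=[4.8578] v=[-0.6365]
Step 36: x=[4.8044] v=[-0.5336]
Step 37: x=[4.7617] v=[-0.4275]
Step 38: x=[4.7298] v=[-0.3189]
Step 39: x=[4.7090] v=[-0.2084]
Step 40: x=[4.6993] v=[-0.0967]
Step 41: x=[4.7009] v=[0.0156]
First v>=0 after going negative at step 41, time=4.1000

Answer: 4.1000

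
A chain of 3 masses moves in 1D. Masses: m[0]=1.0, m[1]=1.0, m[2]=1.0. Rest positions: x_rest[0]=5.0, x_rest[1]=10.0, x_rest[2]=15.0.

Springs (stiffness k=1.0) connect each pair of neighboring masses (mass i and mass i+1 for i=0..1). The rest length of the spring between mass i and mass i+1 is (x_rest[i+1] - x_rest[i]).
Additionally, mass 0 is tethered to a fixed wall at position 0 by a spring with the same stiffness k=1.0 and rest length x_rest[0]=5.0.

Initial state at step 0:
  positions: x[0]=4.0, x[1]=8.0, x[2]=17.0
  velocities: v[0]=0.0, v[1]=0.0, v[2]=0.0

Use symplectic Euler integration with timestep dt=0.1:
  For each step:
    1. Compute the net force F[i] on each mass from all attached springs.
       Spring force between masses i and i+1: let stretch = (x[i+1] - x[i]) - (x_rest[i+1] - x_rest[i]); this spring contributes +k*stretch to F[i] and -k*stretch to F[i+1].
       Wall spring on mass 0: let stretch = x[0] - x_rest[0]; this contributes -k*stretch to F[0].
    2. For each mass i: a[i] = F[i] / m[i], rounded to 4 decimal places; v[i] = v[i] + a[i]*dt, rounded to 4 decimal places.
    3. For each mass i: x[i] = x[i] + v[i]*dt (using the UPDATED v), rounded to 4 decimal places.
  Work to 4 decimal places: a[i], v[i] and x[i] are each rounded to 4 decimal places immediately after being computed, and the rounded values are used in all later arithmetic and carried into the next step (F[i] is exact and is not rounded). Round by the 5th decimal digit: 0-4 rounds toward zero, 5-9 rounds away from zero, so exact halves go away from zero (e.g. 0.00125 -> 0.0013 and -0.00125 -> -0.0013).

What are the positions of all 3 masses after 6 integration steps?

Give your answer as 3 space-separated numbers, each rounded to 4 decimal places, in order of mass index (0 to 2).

Answer: 4.0331 8.9555 16.2211

Derivation:
Step 0: x=[4.0000 8.0000 17.0000] v=[0.0000 0.0000 0.0000]
Step 1: x=[4.0000 8.0500 16.9600] v=[0.0000 0.5000 -0.4000]
Step 2: x=[4.0005 8.1486 16.8809] v=[0.0050 0.9860 -0.7910]
Step 3: x=[4.0025 8.2930 16.7645] v=[0.0198 1.4444 -1.1642]
Step 4: x=[4.0074 8.4793 16.6134] v=[0.0486 1.8625 -1.5114]
Step 5: x=[4.0169 8.7022 16.4309] v=[0.0951 2.2287 -1.8248]
Step 6: x=[4.0331 8.9555 16.2211] v=[0.1619 2.5330 -2.0977]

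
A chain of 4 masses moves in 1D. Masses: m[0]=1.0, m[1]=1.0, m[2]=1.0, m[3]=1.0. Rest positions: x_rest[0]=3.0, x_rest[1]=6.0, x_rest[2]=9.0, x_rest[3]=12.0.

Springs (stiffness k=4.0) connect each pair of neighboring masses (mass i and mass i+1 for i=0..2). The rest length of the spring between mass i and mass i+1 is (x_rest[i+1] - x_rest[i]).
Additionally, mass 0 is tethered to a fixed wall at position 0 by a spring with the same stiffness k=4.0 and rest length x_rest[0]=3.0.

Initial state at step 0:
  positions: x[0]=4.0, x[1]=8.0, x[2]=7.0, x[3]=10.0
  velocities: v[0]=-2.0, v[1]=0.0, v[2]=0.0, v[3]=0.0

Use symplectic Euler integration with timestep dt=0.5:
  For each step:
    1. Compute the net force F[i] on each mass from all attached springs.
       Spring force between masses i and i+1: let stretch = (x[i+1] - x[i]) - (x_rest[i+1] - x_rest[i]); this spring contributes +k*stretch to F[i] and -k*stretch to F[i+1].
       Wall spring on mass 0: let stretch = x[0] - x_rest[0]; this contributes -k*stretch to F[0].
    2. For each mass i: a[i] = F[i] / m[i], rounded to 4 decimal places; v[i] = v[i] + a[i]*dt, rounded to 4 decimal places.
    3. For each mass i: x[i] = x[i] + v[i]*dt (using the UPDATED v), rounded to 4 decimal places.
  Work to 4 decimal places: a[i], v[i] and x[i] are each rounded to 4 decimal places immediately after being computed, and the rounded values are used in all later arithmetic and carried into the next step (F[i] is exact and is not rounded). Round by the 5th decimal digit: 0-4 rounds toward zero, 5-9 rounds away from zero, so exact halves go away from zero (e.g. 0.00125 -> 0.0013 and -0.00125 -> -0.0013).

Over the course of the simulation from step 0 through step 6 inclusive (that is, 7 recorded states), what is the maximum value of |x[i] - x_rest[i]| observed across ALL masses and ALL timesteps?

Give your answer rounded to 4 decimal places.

Answer: 4.0000

Derivation:
Step 0: x=[4.0000 8.0000 7.0000 10.0000] v=[-2.0000 0.0000 0.0000 0.0000]
Step 1: x=[3.0000 3.0000 11.0000 10.0000] v=[-2.0000 -10.0000 8.0000 0.0000]
Step 2: x=[-1.0000 6.0000 6.0000 14.0000] v=[-8.0000 6.0000 -10.0000 8.0000]
Step 3: x=[3.0000 2.0000 9.0000 13.0000] v=[8.0000 -8.0000 6.0000 -2.0000]
Step 4: x=[3.0000 6.0000 9.0000 11.0000] v=[0.0000 8.0000 0.0000 -4.0000]
Step 5: x=[3.0000 10.0000 8.0000 10.0000] v=[0.0000 8.0000 -2.0000 -2.0000]
Step 6: x=[7.0000 5.0000 11.0000 10.0000] v=[8.0000 -10.0000 6.0000 0.0000]
Max displacement = 4.0000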